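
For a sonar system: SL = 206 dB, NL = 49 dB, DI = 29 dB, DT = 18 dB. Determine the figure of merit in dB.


FOM = SL - NL + DI - DT = 206 - 49 + 29 - 18 = 168

168 dB


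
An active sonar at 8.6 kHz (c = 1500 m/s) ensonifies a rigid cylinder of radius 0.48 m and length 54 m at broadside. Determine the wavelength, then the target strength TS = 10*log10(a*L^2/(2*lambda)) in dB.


Step 1: lambda = c/f = 1500/8600 = 0.17442 m
Step 2: TS = 10*log10(a*L^2/(2*lambda)) = 10*log10(0.48*54^2/(2*0.17442)) = 36.03

36.03 dB


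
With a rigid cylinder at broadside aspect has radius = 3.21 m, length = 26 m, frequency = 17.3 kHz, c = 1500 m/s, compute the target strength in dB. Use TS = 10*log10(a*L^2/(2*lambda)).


lambda = 1500/17300 = 0.08671 m
TS = 10*log10(3.21*26^2/(2*0.08671)) = 40.97

40.97 dB


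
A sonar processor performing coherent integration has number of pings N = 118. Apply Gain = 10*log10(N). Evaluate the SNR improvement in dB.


20.72 dB


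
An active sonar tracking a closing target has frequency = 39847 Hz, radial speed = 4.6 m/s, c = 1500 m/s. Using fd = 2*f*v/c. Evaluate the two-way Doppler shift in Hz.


244.39 Hz


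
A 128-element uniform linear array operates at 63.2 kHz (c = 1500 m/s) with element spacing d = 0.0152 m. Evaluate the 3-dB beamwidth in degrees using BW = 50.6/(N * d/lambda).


Step 1: lambda = 1500/63200 = 0.02373 m
Step 2: d/lambda = 0.0152/0.02373 = 0.6405
Step 3: BW = 50.6/(N * d/lambda) = 50.6/(128 * 0.6405) = 0.62

0.62 deg


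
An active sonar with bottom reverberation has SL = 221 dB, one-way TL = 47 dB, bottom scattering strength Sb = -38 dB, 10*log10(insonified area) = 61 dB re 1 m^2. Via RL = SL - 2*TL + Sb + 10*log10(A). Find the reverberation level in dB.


150 dB


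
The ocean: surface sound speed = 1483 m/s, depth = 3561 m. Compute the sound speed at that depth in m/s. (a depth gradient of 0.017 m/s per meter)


1543.537 m/s


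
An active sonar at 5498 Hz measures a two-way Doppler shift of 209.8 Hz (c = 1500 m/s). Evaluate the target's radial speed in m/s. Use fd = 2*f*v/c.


28.62 m/s


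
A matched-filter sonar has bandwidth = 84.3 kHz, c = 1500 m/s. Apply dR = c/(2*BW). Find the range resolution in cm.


dR = c/(2*BW) = 1500 / (2 * 84.3e3) = 0.0089 m = 0.89 cm

0.89 cm


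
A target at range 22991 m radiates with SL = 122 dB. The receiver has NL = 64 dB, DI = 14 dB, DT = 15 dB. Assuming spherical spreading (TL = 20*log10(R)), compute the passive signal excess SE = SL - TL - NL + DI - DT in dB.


Step 1: TL = 20*log10(22991) = 87.23 dB
Step 2: SE = 122 - 87.23 - 64 + 14 - 15 = -30.23

-30.23 dB


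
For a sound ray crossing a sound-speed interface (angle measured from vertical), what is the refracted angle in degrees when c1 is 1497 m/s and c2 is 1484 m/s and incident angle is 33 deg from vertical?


32.68 deg


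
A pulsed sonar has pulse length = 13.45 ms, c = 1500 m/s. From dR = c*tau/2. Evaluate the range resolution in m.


dR = c*tau/2 = 1500 * 13.45e-3 / 2 = 10.0875

10.0875 m


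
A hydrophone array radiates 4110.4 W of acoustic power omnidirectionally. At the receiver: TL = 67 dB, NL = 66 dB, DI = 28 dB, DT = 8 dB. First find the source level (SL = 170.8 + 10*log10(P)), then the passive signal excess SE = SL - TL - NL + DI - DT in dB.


Step 1: SL = 170.8 + 10*log10(4110.4) = 206.94 dB
Step 2: SE = SL - TL - NL + DI - DT = 206.94 - 67 - 66 + 28 - 8 = 93.94

93.94 dB


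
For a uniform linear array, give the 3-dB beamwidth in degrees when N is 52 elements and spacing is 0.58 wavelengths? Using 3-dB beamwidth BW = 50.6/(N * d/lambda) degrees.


BW = 50.6 / (52 * 0.58) = 50.6 / 30.16 = 1.68

1.68 deg


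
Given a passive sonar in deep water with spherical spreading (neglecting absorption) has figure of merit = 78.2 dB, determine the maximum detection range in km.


At max range FOM = TL, so 20*log10(R) = 78.2
R = 10^(78.2/20) = 8128.31 m = 8.13 km

8.13 km


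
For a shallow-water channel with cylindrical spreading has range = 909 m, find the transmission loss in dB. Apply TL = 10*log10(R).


TL = 10*log10(909) = 29.59

29.59 dB


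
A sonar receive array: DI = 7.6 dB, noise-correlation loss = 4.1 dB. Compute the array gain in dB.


3.5 dB


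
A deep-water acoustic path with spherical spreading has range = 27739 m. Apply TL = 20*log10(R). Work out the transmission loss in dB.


TL = 20*log10(27739) = 88.86

88.86 dB


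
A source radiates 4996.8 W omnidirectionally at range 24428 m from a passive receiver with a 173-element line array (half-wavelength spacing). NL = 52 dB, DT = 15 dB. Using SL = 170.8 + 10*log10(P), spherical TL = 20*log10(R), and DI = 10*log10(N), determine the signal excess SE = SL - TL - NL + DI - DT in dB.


Step 1: SL = 170.8 + 10*log10(4996.8) = 207.79 dB
Step 2: TL = 20*log10(24428) = 87.76 dB
Step 3: DI = 10*log10(173) = 22.38 dB
Step 4: SE = SL - TL - NL + DI - DT = 207.79 - 87.76 - 52 + 22.38 - 15 = 75.41

75.41 dB


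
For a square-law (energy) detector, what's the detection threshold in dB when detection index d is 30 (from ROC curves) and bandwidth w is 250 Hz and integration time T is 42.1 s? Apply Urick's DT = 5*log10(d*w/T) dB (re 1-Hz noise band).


DT = 5*log10(d*w/T) = 5*log10(30 * 250 / 42.1) = 5*log10(178.15) = 11.25

11.25 dB


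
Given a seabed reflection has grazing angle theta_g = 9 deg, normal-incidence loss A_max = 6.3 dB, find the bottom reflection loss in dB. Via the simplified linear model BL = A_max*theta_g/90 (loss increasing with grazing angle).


BL = A_max * theta_g / 90 = 6.3 * 9 / 90 = 0.63

0.63 dB


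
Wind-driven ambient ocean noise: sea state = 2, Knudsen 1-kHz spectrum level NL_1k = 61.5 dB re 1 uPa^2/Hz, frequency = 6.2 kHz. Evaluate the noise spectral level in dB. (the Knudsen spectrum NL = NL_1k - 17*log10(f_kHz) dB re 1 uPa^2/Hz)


NL = NL_1k - 17*log10(f_kHz) = 61.5 - 17*log10(6.2) = 61.5 - (13.47) = 48.03

48.03 dB


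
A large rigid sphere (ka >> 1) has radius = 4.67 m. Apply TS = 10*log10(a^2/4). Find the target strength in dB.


TS = 10*log10(4.67^2 / 4) = 10*log10(5.452225) = 7.37

7.37 dB


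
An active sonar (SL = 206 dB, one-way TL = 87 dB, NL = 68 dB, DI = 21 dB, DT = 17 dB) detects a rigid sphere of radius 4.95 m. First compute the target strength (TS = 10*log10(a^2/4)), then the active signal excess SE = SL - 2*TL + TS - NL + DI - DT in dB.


Step 1: TS = 10*log10(4.95^2/4) = 7.87 dB
Step 2: SE = SL - 2*TL + TS - NL + DI - DT = 206 - 2*87 + (7.87) - 68 + 21 - 17 = -24.13

-24.13 dB


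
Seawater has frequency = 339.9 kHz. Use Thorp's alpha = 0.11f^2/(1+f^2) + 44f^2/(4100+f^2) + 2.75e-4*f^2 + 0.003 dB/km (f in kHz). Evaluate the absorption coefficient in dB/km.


f^2 = 115532.01
alpha = 0.11*115532.01/(1+115532.01) + 44*115532.01/(4100+115532.01) + 2.75e-4*115532.01 + 0.003 = 74.376

74.376 dB/km


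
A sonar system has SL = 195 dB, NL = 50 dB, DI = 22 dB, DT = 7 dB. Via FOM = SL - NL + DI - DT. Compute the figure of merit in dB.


FOM = SL - NL + DI - DT = 195 - 50 + 22 - 7 = 160

160 dB


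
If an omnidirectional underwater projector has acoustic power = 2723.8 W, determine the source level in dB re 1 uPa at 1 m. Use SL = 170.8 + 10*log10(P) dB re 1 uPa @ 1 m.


SL = 170.8 + 10*log10(2723.8) = 170.8 + 34.35 = 205.15

205.15 dB


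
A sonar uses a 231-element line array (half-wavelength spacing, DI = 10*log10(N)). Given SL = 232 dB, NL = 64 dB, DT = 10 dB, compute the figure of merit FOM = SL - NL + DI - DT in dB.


Step 1: DI = 10*log10(231) = 23.64 dB
Step 2: FOM = SL - NL + DI - DT = 232 - 64 + 23.64 - 10 = 181.64

181.64 dB


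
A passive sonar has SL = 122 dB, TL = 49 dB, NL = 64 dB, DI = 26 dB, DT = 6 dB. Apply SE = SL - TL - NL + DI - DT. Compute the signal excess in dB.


SE = SL - TL - NL + DI - DT = 122 - 49 - 64 + 26 - 6 = 29

29 dB


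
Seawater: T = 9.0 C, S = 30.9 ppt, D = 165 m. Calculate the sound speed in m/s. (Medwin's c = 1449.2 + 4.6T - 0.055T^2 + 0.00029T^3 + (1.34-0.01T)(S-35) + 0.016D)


1483.87 m/s


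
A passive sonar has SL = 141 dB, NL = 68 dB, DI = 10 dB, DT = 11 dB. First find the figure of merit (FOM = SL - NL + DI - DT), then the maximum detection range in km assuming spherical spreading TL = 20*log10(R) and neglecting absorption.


Step 1: FOM = SL - NL + DI - DT = 141 - 68 + 10 - 11 = 72 dB
Step 2: at max range FOM = TL = 20*log10(R), so R = 10^(72/20) = 3981.07 m = 3.98 km

3.98 km


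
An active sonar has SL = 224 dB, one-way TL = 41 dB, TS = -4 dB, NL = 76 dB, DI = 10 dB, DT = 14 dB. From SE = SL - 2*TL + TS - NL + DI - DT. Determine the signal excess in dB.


58 dB


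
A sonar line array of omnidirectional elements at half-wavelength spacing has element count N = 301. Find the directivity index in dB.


DI = 10*log10(301) = 24.79

24.79 dB


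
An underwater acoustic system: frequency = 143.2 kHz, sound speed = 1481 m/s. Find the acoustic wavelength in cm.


lambda = c/f = 1481 / 143200 = 0.0103 m = 1.03 cm

1.03 cm


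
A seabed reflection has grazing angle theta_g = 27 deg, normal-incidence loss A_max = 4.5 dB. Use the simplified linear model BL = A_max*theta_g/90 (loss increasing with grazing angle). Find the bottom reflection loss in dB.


BL = A_max * theta_g / 90 = 4.5 * 27 / 90 = 1.35

1.35 dB


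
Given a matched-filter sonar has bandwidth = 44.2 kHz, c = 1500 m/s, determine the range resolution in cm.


dR = c/(2*BW) = 1500 / (2 * 44.2e3) = 0.017 m = 1.7 cm

1.7 cm


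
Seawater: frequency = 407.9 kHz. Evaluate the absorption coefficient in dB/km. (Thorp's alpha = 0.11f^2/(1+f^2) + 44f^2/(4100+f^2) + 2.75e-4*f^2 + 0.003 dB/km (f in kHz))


f^2 = 166382.41
alpha = 0.11*166382.41/(1+166382.41) + 44*166382.41/(4100+166382.41) + 2.75e-4*166382.41 + 0.003 = 88.81

88.81 dB/km


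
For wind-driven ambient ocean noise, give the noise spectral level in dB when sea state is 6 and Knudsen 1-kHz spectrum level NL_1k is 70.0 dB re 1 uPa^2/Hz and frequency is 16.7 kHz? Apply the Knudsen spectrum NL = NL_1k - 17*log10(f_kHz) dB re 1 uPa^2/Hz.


49.21 dB


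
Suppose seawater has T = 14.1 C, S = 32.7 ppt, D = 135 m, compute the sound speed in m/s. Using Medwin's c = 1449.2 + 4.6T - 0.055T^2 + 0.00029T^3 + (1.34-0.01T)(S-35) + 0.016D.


c = 1449.2 + 4.6*14.1 - 0.055*14.1^2 + 0.00029*14.1^3 + (1.34 - 0.01*14.1)*(32.7 - 35) + 0.016*135 = 1503.34

1503.34 m/s


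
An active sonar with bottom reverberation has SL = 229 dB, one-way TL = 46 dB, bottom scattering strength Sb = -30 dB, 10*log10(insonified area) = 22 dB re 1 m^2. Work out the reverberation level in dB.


RL = SL - 2*TL + Sb + 10*log10(A) = 229 - 2*46 + (-30) + 22 = 129

129 dB


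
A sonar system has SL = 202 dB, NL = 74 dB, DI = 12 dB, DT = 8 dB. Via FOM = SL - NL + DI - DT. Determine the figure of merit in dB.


FOM = SL - NL + DI - DT = 202 - 74 + 12 - 8 = 132

132 dB


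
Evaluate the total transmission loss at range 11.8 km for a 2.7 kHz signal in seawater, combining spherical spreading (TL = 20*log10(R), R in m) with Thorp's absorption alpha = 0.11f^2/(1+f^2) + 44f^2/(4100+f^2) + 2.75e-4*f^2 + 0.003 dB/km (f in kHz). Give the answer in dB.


83.56 dB


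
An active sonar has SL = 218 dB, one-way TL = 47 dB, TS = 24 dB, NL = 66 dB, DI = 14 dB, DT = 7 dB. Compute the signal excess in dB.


SE = SL - 2*TL + TS - NL + DI - DT = 218 - 2*47 + (24) - 66 + 14 - 7 = 89

89 dB


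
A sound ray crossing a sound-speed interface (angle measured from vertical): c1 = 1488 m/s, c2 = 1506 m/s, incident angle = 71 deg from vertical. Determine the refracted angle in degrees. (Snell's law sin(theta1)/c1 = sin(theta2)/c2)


sin(theta2) = (c2/c1)*sin(theta1) = (1506/1488)*sin(71 deg) = 0.95696
theta2 = arcsin(0.95696) = 73.13

73.13 deg


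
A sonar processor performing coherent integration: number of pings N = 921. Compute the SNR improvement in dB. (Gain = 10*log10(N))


Gain = 10*log10(921) = 29.64

29.64 dB


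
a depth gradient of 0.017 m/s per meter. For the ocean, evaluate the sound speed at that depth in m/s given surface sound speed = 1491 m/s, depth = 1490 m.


1516.33 m/s


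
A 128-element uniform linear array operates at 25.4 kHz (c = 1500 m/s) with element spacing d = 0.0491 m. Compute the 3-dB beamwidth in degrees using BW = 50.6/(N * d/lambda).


Step 1: lambda = 1500/25400 = 0.05906 m
Step 2: d/lambda = 0.0491/0.05906 = 0.8314
Step 3: BW = 50.6/(N * d/lambda) = 50.6/(128 * 0.8314) = 0.48

0.48 deg


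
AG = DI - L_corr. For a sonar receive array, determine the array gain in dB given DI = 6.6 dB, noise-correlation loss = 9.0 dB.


AG = DI - L_corr = 6.6 - 9.0 = -2.4

-2.4 dB


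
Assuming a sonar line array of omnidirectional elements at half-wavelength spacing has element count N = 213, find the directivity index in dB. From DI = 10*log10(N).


DI = 10*log10(213) = 23.28

23.28 dB


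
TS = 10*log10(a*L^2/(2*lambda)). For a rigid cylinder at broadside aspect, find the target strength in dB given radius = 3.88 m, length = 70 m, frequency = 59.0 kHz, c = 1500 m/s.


55.73 dB


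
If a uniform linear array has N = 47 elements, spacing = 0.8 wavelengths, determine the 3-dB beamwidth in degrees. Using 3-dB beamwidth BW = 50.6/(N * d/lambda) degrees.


1.35 deg


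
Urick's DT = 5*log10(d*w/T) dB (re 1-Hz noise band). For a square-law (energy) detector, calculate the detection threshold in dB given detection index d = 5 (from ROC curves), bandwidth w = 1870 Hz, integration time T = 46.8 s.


DT = 5*log10(d*w/T) = 5*log10(5 * 1870 / 46.8) = 5*log10(199.79) = 11.5

11.5 dB


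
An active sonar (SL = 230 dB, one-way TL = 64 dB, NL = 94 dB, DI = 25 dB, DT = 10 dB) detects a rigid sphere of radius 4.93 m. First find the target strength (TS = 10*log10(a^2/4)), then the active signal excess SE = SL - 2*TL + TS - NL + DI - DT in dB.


Step 1: TS = 10*log10(4.93^2/4) = 7.84 dB
Step 2: SE = SL - 2*TL + TS - NL + DI - DT = 230 - 2*64 + (7.84) - 94 + 25 - 10 = 30.84

30.84 dB


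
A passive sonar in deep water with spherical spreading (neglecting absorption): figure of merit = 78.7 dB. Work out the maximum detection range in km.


At max range FOM = TL, so 20*log10(R) = 78.7
R = 10^(78.7/20) = 8609.94 m = 8.61 km

8.61 km


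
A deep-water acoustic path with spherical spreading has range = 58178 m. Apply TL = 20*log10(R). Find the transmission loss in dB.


TL = 20*log10(58178) = 95.3

95.3 dB


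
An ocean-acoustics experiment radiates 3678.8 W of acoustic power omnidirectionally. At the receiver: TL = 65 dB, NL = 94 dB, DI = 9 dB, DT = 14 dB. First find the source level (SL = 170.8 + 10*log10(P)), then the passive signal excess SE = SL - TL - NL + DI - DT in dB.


Step 1: SL = 170.8 + 10*log10(3678.8) = 206.46 dB
Step 2: SE = SL - TL - NL + DI - DT = 206.46 - 65 - 94 + 9 - 14 = 42.46

42.46 dB


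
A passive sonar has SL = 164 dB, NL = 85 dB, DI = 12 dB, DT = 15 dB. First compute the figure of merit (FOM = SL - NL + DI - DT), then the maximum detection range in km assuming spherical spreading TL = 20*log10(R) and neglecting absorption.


Step 1: FOM = SL - NL + DI - DT = 164 - 85 + 12 - 15 = 76 dB
Step 2: at max range FOM = TL = 20*log10(R), so R = 10^(76/20) = 6309.57 m = 6.31 km

6.31 km


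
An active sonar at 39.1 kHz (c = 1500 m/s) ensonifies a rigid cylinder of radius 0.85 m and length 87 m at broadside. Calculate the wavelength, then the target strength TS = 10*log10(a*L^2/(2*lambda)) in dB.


Step 1: lambda = c/f = 1500/39100 = 0.03836 m
Step 2: TS = 10*log10(a*L^2/(2*lambda)) = 10*log10(0.85*87^2/(2*0.03836)) = 49.24

49.24 dB


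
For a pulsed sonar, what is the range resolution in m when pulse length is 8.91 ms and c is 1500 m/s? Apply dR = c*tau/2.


dR = c*tau/2 = 1500 * 8.91e-3 / 2 = 6.6825

6.6825 m


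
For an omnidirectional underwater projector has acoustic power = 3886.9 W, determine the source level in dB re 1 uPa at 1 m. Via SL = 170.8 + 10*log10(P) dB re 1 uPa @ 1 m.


SL = 170.8 + 10*log10(3886.9) = 170.8 + 35.9 = 206.7

206.7 dB


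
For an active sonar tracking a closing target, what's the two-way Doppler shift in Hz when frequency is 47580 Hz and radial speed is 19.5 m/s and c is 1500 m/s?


fd = 2*f*v/c = 2 * 47580 * 19.5 / 1500 = 1237.08

1237.08 Hz


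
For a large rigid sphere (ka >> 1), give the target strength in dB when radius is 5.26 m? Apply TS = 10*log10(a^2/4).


TS = 10*log10(5.26^2 / 4) = 10*log10(6.9169) = 8.4

8.4 dB


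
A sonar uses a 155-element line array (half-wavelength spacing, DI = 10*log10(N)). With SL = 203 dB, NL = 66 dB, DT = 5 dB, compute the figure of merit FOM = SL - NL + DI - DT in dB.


153.9 dB


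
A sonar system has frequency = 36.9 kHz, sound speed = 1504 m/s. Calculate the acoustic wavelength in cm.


4.08 cm


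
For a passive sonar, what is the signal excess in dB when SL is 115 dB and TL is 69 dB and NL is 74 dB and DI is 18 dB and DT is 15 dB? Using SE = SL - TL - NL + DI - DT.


-25 dB


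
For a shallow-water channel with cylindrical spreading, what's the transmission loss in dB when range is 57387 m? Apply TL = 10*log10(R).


TL = 10*log10(57387) = 47.59

47.59 dB


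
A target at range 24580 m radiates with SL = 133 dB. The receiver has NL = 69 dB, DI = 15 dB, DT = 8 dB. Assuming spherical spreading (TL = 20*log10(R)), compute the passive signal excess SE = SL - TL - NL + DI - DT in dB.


Step 1: TL = 20*log10(24580) = 87.81 dB
Step 2: SE = 133 - 87.81 - 69 + 15 - 8 = -16.81

-16.81 dB


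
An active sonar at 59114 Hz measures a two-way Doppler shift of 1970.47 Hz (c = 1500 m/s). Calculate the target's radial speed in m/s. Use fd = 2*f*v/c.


From fd = 2*f*v/c, v = c*fd/(2*f) = 1500 * 1970.47 / (2*59114) = 25.0

25.0 m/s


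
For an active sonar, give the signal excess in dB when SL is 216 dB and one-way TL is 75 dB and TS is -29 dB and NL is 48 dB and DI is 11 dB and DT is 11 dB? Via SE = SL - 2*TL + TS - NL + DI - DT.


SE = SL - 2*TL + TS - NL + DI - DT = 216 - 2*75 + (-29) - 48 + 11 - 11 = -11

-11 dB


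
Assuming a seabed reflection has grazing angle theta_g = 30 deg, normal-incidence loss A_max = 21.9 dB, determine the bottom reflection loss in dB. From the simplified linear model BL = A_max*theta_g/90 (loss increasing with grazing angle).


BL = A_max * theta_g / 90 = 21.9 * 30 / 90 = 7.3

7.3 dB


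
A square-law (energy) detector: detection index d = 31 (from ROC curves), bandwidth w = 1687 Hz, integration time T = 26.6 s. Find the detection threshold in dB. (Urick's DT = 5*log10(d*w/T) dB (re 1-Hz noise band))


DT = 5*log10(d*w/T) = 5*log10(31 * 1687 / 26.6) = 5*log10(1966.05) = 16.47

16.47 dB


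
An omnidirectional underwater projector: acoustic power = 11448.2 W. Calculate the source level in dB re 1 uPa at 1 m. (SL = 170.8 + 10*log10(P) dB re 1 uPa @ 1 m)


211.39 dB


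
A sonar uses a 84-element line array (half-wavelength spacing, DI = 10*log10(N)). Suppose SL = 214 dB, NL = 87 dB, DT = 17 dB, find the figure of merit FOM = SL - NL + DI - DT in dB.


129.24 dB


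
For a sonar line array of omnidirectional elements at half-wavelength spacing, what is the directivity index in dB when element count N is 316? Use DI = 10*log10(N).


25.0 dB


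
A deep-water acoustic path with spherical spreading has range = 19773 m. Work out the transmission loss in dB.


TL = 20*log10(19773) = 85.92

85.92 dB


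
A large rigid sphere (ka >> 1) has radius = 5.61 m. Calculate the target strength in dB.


TS = 10*log10(5.61^2 / 4) = 10*log10(7.868025) = 8.96

8.96 dB


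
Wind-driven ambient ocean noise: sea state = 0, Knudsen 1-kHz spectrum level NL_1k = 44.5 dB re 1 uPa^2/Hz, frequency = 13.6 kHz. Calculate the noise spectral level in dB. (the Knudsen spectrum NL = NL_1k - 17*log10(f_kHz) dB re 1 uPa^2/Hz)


NL = NL_1k - 17*log10(f_kHz) = 44.5 - 17*log10(13.6) = 44.5 - (19.27) = 25.23

25.23 dB


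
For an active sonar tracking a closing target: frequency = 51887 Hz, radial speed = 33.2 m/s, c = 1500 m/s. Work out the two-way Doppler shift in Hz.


fd = 2*f*v/c = 2 * 51887 * 33.2 / 1500 = 2296.86

2296.86 Hz


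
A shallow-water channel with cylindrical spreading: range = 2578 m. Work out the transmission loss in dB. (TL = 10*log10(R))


34.11 dB


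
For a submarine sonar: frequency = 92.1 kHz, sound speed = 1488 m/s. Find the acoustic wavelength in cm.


1.62 cm


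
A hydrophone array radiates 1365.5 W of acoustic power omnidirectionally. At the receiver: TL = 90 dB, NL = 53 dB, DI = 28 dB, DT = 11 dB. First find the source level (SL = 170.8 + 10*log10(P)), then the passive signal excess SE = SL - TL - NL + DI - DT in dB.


Step 1: SL = 170.8 + 10*log10(1365.5) = 202.15 dB
Step 2: SE = SL - TL - NL + DI - DT = 202.15 - 90 - 53 + 28 - 11 = 76.15

76.15 dB


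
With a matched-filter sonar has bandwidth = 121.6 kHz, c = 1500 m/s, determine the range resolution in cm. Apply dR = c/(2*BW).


0.62 cm


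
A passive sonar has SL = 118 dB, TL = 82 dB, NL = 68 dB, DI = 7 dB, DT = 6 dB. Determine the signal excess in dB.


SE = SL - TL - NL + DI - DT = 118 - 82 - 68 + 7 - 6 = -31

-31 dB


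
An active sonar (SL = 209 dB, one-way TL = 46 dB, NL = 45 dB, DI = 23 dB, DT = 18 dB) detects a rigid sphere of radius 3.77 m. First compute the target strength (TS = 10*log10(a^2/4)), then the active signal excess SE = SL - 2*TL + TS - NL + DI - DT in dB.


Step 1: TS = 10*log10(3.77^2/4) = 5.51 dB
Step 2: SE = SL - 2*TL + TS - NL + DI - DT = 209 - 2*46 + (5.51) - 45 + 23 - 18 = 82.51

82.51 dB


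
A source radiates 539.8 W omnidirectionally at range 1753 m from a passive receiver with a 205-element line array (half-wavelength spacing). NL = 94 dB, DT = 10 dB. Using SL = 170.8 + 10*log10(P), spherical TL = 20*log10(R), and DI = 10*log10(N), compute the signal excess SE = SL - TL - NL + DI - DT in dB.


52.36 dB


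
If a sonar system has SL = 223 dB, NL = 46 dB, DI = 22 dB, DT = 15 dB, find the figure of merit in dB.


184 dB


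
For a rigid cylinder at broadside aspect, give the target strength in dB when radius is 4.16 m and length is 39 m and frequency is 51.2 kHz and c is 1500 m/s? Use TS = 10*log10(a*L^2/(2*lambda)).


lambda = 1500/51200 = 0.0293 m
TS = 10*log10(4.16*39^2/(2*0.0293)) = 50.33

50.33 dB


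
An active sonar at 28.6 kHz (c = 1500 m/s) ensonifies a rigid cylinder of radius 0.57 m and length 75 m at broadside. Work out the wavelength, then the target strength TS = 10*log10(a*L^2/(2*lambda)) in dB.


Step 1: lambda = c/f = 1500/28600 = 0.05245 m
Step 2: TS = 10*log10(a*L^2/(2*lambda)) = 10*log10(0.57*75^2/(2*0.05245)) = 44.85

44.85 dB


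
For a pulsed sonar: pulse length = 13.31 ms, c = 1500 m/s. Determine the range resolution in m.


dR = c*tau/2 = 1500 * 13.31e-3 / 2 = 9.9825

9.9825 m


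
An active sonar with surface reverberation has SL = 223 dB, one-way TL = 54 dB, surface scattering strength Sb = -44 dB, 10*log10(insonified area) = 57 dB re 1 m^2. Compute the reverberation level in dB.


128 dB


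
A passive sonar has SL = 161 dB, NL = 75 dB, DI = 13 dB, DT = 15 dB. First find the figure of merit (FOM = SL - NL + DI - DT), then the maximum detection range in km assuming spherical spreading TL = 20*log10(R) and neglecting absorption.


Step 1: FOM = SL - NL + DI - DT = 161 - 75 + 13 - 15 = 84 dB
Step 2: at max range FOM = TL = 20*log10(R), so R = 10^(84/20) = 15848.93 m = 15.85 km

15.85 km


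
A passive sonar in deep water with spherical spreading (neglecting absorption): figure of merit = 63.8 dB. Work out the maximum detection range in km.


At max range FOM = TL, so 20*log10(R) = 63.8
R = 10^(63.8/20) = 1548.82 m = 1.55 km

1.55 km


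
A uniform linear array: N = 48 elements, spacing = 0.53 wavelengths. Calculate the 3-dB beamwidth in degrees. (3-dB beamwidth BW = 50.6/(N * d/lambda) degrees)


1.99 deg


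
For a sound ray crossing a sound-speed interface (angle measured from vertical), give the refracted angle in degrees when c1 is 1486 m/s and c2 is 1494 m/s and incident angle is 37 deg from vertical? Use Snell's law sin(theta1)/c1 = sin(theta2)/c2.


sin(theta2) = (c2/c1)*sin(theta1) = (1494/1486)*sin(37 deg) = 0.60505
theta2 = arcsin(0.60505) = 37.23

37.23 deg


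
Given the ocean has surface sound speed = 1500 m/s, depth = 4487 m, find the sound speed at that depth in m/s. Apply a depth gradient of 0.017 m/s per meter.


1576.279 m/s


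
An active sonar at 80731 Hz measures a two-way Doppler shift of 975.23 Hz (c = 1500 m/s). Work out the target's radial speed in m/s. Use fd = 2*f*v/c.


From fd = 2*f*v/c, v = c*fd/(2*f) = 1500 * 975.23 / (2*80731) = 9.06

9.06 m/s


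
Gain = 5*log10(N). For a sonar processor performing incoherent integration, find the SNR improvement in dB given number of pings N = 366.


12.82 dB


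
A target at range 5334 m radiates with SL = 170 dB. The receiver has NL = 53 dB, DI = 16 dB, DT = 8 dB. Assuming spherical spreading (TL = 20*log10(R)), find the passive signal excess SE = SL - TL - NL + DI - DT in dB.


Step 1: TL = 20*log10(5334) = 74.54 dB
Step 2: SE = 170 - 74.54 - 53 + 16 - 8 = 50.46

50.46 dB


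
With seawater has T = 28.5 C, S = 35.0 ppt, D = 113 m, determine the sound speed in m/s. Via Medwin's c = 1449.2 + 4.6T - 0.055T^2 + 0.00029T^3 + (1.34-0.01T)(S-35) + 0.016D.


c = 1449.2 + 4.6*28.5 - 0.055*28.5^2 + 0.00029*28.5^3 + (1.34 - 0.01*28.5)*(35.0 - 35) + 0.016*113 = 1544.15

1544.15 m/s


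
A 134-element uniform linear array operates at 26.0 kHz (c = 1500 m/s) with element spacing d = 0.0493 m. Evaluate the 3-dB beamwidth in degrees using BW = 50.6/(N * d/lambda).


Step 1: lambda = 1500/26000 = 0.05769 m
Step 2: d/lambda = 0.0493/0.05769 = 0.8546
Step 3: BW = 50.6/(N * d/lambda) = 50.6/(134 * 0.8546) = 0.44

0.44 deg


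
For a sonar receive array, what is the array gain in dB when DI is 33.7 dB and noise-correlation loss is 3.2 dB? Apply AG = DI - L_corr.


AG = DI - L_corr = 33.7 - 3.2 = 30.5

30.5 dB


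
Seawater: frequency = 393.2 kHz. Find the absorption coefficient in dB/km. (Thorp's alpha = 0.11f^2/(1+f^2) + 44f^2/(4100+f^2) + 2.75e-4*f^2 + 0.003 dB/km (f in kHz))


f^2 = 154606.24
alpha = 0.11*154606.24/(1+154606.24) + 44*154606.24/(4100+154606.24) + 2.75e-4*154606.24 + 0.003 = 85.493

85.493 dB/km


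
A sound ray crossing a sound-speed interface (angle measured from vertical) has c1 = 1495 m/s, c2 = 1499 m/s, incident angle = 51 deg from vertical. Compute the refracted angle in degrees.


sin(theta2) = (c2/c1)*sin(theta1) = (1499/1495)*sin(51 deg) = 0.77923
theta2 = arcsin(0.77923) = 51.19

51.19 deg


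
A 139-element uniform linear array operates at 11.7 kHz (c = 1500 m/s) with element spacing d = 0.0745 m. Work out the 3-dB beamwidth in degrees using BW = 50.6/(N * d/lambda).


0.63 deg


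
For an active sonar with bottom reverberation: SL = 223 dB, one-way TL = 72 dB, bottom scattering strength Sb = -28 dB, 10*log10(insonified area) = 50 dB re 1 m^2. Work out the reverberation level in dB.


RL = SL - 2*TL + Sb + 10*log10(A) = 223 - 2*72 + (-28) + 50 = 101

101 dB


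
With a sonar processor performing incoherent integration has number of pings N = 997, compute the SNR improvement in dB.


Gain = 5*log10(997) = 14.99

14.99 dB


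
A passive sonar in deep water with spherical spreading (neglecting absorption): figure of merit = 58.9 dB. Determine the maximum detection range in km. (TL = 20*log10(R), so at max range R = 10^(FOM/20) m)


At max range FOM = TL, so 20*log10(R) = 58.9
R = 10^(58.9/20) = 881.05 m = 0.88 km

0.88 km


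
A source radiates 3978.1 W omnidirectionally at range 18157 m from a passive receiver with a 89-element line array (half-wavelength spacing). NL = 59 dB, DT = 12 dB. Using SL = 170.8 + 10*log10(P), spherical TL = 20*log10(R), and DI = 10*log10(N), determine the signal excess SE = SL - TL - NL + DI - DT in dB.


Step 1: SL = 170.8 + 10*log10(3978.1) = 206.8 dB
Step 2: TL = 20*log10(18157) = 85.18 dB
Step 3: DI = 10*log10(89) = 19.49 dB
Step 4: SE = SL - TL - NL + DI - DT = 206.8 - 85.18 - 59 + 19.49 - 12 = 70.11

70.11 dB


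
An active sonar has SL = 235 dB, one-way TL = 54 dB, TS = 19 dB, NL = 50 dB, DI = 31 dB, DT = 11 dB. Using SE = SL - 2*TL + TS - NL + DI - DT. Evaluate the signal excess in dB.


SE = SL - 2*TL + TS - NL + DI - DT = 235 - 2*54 + (19) - 50 + 31 - 11 = 116

116 dB


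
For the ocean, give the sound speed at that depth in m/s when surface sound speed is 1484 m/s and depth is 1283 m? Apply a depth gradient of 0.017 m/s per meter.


1505.811 m/s


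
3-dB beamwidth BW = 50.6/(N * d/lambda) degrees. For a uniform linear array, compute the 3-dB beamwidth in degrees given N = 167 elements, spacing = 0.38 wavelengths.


BW = 50.6 / (167 * 0.38) = 50.6 / 63.46 = 0.8

0.8 deg


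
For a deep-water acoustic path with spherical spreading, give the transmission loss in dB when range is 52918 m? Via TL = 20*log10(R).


TL = 20*log10(52918) = 94.47

94.47 dB


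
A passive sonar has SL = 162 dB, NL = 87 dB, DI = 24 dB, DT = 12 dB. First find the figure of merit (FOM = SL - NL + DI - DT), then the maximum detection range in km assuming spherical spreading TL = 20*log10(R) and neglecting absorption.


Step 1: FOM = SL - NL + DI - DT = 162 - 87 + 24 - 12 = 87 dB
Step 2: at max range FOM = TL = 20*log10(R), so R = 10^(87/20) = 22387.21 m = 22.39 km

22.39 km


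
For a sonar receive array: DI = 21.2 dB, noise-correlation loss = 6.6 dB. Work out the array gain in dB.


AG = DI - L_corr = 21.2 - 6.6 = 14.6

14.6 dB


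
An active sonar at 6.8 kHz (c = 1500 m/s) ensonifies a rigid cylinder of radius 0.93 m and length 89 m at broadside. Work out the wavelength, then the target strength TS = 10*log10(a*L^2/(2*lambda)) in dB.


Step 1: lambda = c/f = 1500/6800 = 0.22059 m
Step 2: TS = 10*log10(a*L^2/(2*lambda)) = 10*log10(0.93*89^2/(2*0.22059)) = 42.23

42.23 dB


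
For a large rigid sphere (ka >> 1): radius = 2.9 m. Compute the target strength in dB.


TS = 10*log10(2.9^2 / 4) = 10*log10(2.1025) = 3.23

3.23 dB


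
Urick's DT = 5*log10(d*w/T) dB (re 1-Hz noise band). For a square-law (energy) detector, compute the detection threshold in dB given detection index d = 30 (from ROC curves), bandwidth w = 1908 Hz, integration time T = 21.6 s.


DT = 5*log10(d*w/T) = 5*log10(30 * 1908 / 21.6) = 5*log10(2650.0) = 17.12

17.12 dB


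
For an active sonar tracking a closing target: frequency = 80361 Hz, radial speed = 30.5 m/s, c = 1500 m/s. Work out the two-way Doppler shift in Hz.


fd = 2*f*v/c = 2 * 80361 * 30.5 / 1500 = 3268.01

3268.01 Hz


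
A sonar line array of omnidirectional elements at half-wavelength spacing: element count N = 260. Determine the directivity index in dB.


24.15 dB


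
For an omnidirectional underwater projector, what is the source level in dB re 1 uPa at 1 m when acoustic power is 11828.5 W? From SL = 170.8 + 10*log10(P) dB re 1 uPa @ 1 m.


SL = 170.8 + 10*log10(11828.5) = 170.8 + 40.73 = 211.53

211.53 dB


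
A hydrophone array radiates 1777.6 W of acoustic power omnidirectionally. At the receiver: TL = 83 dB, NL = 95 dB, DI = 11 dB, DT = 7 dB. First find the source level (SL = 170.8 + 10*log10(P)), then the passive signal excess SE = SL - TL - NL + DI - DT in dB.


Step 1: SL = 170.8 + 10*log10(1777.6) = 203.3 dB
Step 2: SE = SL - TL - NL + DI - DT = 203.3 - 83 - 95 + 11 - 7 = 29.3

29.3 dB


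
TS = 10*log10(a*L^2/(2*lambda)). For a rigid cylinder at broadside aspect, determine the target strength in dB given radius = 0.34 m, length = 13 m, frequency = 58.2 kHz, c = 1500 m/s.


30.47 dB


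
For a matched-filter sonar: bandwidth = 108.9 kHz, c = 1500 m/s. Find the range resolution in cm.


0.69 cm


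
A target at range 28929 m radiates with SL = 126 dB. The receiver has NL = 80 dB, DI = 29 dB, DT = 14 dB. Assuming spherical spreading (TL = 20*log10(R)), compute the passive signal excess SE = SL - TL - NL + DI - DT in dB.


Step 1: TL = 20*log10(28929) = 89.23 dB
Step 2: SE = 126 - 89.23 - 80 + 29 - 14 = -28.23

-28.23 dB


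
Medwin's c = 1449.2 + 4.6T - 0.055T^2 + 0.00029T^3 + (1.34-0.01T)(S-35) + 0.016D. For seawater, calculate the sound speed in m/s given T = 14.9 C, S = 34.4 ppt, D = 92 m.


1507.25 m/s


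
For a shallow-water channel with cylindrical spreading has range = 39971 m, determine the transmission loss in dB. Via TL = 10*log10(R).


TL = 10*log10(39971) = 46.02

46.02 dB


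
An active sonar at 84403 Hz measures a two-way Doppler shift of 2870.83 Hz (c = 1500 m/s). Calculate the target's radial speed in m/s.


From fd = 2*f*v/c, v = c*fd/(2*f) = 1500 * 2870.83 / (2*84403) = 25.51

25.51 m/s


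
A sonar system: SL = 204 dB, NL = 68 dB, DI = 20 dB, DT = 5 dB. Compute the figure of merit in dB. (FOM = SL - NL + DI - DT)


FOM = SL - NL + DI - DT = 204 - 68 + 20 - 5 = 151

151 dB


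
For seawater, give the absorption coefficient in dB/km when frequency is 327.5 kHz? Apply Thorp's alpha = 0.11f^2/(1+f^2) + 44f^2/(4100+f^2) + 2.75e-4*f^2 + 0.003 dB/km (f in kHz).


71.988 dB/km


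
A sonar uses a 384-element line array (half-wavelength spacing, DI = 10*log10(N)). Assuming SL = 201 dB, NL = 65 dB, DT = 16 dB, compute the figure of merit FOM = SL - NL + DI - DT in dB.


Step 1: DI = 10*log10(384) = 25.84 dB
Step 2: FOM = SL - NL + DI - DT = 201 - 65 + 25.84 - 16 = 145.84

145.84 dB


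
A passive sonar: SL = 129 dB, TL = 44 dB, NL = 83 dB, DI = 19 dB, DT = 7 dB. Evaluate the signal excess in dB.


14 dB


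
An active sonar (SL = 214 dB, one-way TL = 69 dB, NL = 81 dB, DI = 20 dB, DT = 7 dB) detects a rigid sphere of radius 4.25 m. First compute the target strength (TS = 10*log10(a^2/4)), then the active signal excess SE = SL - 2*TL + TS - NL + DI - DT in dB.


Step 1: TS = 10*log10(4.25^2/4) = 6.55 dB
Step 2: SE = SL - 2*TL + TS - NL + DI - DT = 214 - 2*69 + (6.55) - 81 + 20 - 7 = 14.55

14.55 dB


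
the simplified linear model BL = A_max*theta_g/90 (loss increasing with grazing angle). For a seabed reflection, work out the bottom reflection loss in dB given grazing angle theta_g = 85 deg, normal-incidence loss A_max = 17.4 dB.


16.43 dB


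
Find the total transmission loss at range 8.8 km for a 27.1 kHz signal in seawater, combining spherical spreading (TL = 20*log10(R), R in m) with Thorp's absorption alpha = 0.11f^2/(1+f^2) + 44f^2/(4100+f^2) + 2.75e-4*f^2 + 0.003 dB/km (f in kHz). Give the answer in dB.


Step 1 (Thorp): alpha = 0.11*734.41/(1+734.41) + 44*734.41/(4100+734.41) + 2.75e-4*734.41 + 0.003 = 6.999 dB/km
Step 2: TL_spread = 20*log10(8800) = 78.89 dB
Step 3: TL_abs = alpha*R = 6.999 * 8.8 = 61.59 dB
Step 4: TL_total = 78.89 + 61.59 = 140.48

140.48 dB


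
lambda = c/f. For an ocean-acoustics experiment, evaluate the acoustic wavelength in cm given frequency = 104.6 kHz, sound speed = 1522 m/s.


lambda = c/f = 1522 / 104600 = 0.0146 m = 1.46 cm

1.46 cm


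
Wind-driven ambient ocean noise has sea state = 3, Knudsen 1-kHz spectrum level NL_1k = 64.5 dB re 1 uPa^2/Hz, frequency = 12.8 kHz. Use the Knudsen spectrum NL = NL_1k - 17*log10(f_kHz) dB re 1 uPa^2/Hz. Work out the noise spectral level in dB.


NL = NL_1k - 17*log10(f_kHz) = 64.5 - 17*log10(12.8) = 64.5 - (18.82) = 45.68

45.68 dB


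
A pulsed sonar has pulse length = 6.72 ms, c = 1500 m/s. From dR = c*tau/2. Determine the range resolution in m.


dR = c*tau/2 = 1500 * 6.72e-3 / 2 = 5.04

5.04 m


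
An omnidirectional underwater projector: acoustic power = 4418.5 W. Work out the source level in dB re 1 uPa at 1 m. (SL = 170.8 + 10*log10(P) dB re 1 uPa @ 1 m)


207.25 dB


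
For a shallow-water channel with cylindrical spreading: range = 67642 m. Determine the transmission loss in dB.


48.3 dB


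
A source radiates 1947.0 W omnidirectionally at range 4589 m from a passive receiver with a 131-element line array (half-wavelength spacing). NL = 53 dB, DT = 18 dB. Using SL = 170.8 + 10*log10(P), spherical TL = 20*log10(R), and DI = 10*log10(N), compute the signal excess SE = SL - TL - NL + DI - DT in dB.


80.63 dB


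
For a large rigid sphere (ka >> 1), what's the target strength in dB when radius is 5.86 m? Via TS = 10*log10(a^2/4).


TS = 10*log10(5.86^2 / 4) = 10*log10(8.5849) = 9.34

9.34 dB


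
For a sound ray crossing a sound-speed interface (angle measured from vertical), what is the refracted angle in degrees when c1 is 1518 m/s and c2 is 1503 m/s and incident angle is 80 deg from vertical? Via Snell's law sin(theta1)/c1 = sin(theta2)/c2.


77.18 deg


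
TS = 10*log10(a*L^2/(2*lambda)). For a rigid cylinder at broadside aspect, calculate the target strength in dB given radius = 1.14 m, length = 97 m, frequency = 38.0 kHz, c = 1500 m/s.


51.33 dB


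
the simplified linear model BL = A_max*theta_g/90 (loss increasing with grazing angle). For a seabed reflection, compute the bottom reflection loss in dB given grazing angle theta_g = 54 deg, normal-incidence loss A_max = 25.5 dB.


BL = A_max * theta_g / 90 = 25.5 * 54 / 90 = 15.3

15.3 dB


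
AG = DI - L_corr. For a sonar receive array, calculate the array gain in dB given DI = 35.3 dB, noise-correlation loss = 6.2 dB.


29.1 dB


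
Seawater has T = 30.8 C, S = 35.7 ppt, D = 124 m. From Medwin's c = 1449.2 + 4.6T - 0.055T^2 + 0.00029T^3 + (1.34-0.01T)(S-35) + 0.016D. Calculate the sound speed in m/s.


c = 1449.2 + 4.6*30.8 - 0.055*30.8^2 + 0.00029*30.8^3 + (1.34 - 0.01*30.8)*(35.7 - 35) + 0.016*124 = 1549.88

1549.88 m/s


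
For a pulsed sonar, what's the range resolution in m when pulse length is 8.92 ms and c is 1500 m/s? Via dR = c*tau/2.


dR = c*tau/2 = 1500 * 8.92e-3 / 2 = 6.69

6.69 m


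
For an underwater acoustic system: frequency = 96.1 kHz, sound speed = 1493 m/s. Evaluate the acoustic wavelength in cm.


1.55 cm


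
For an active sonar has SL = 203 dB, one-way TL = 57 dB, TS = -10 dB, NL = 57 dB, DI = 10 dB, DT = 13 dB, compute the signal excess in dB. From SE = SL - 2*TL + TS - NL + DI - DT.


SE = SL - 2*TL + TS - NL + DI - DT = 203 - 2*57 + (-10) - 57 + 10 - 13 = 19

19 dB


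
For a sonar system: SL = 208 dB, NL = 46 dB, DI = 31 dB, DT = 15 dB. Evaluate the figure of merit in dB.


FOM = SL - NL + DI - DT = 208 - 46 + 31 - 15 = 178

178 dB


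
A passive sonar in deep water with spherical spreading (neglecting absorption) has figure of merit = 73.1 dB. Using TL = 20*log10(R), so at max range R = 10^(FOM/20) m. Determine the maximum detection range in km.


4.52 km


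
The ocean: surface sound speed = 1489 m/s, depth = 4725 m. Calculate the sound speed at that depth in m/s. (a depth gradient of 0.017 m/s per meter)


1569.325 m/s


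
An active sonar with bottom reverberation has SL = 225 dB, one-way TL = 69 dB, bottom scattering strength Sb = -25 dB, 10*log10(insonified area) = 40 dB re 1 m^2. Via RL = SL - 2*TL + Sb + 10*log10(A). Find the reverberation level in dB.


102 dB


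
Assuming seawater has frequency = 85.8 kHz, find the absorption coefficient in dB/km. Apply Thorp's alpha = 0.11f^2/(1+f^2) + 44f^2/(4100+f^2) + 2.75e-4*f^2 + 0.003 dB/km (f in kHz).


f^2 = 7361.64
alpha = 0.11*7361.64/(1+7361.64) + 44*7361.64/(4100+7361.64) + 2.75e-4*7361.64 + 0.003 = 30.398

30.398 dB/km


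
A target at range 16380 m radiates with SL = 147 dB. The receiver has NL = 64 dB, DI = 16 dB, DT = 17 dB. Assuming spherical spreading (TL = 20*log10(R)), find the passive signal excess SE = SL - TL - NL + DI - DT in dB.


Step 1: TL = 20*log10(16380) = 84.29 dB
Step 2: SE = 147 - 84.29 - 64 + 16 - 17 = -2.29

-2.29 dB
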